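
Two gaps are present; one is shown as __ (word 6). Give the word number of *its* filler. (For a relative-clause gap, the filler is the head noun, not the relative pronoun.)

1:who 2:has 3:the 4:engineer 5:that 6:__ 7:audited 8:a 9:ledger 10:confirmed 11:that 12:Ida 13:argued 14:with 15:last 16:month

The marked gap is inside the relative clause, the subject of "audited".
Its filler is the head noun "engineer" (via "that"), at word 4.
(The other dependency links word 1 to a gap after word 14.)

4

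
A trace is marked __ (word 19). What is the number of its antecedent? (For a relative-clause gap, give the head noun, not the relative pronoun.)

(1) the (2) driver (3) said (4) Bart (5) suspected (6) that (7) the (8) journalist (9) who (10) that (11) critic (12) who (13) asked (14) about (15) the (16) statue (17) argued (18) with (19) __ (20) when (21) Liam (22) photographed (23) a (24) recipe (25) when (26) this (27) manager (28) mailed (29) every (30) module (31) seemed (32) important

8

The gap at 19 is the prepositional object of "argued", inside a relative clause.
The relative pronoun is "who" (word 9); it is bound by the head noun immediately before it.
Its filler is the head noun "journalist", at word 8.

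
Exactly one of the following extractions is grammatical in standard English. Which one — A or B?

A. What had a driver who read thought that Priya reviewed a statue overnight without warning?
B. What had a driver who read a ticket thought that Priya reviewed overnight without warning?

B

In A, the wh-phrase is extracted from inside a complex-NP island (relative clause) (introduced by "who"), which blocks movement.
In B, the extraction path crosses only that-complement boundaries, which are transparent.
So B is grammatical.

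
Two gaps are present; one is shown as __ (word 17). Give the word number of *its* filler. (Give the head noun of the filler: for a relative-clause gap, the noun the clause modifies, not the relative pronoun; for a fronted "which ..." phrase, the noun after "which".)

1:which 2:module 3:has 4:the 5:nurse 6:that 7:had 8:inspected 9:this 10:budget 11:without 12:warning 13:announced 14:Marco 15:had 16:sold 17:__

2

The marked gap is the direct object of "sold".
Its filler is the fronted wh-phrase "which module", at word 2.
(The other dependency links word 5 to a gap after word 6.)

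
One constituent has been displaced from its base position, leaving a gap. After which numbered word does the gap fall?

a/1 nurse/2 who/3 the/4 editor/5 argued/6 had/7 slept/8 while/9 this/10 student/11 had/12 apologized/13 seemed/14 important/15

The displaced element is "a nurse" (word 2).
It is linked across 1 clause boundary (Ø).
It functions as the subject of "slept", so the gap sits immediately after word 6 ("argued").
Base order: The editor argued that a nurse had slept while this student had apologized.

6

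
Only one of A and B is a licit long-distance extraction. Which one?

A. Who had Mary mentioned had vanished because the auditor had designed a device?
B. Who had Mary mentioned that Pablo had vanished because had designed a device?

A

In B, the wh-phrase is extracted from inside an adjunct island (introduced by "because"), which blocks movement.
In A, the extraction path crosses only that-complement boundaries, which are transparent.
So A is grammatical.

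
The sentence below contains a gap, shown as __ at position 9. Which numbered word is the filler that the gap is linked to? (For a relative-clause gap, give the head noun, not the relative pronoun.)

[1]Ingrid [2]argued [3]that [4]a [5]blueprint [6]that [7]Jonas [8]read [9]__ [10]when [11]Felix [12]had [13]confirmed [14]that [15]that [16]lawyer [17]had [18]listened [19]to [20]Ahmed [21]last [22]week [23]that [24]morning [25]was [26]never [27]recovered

5

The gap at 9 is the object of "read", inside a relative clause.
The relative pronoun is "that" (word 6); it is bound by the head noun immediately before it.
Its filler is the head noun "blueprint", at word 5.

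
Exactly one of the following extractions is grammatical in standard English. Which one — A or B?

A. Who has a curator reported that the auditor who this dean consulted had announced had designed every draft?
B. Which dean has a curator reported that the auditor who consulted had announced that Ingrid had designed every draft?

A

In B, the wh-phrase is extracted from inside a complex-NP island (relative clause) (introduced by "who"), which blocks movement.
In A, the extraction path crosses only that-complement boundaries, which are transparent.
So A is grammatical.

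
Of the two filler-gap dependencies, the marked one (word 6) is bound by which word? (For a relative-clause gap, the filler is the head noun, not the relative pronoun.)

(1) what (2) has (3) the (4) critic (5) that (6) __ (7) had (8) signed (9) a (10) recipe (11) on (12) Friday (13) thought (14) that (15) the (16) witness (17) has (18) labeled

4

The marked gap is inside the relative clause, the subject of "signed".
Its filler is the head noun "critic" (via "that"), at word 4.
(The other dependency links word 1 to a gap after word 18.)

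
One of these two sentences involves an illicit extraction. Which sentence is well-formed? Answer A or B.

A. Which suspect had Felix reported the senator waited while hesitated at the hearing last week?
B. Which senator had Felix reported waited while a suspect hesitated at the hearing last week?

In A, the wh-phrase is extracted from inside an adjunct island (introduced by "while"), which blocks movement.
In B, the extraction path crosses only that-complement boundaries, which are transparent.
So B is grammatical.

B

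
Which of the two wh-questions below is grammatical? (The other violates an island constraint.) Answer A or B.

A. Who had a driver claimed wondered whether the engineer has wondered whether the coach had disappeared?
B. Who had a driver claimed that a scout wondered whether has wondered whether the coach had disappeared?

In B, the wh-phrase is extracted from inside a wh-island (introduced by "whether"), which blocks movement.
In A, the extraction path crosses only that-complement boundaries, which are transparent.
So A is grammatical.

A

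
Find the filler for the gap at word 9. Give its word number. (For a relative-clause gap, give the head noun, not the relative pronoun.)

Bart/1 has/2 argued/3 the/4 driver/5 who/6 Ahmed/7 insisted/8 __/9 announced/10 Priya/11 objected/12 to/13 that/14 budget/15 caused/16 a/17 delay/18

The gap at 9 is the subject of "announced", inside a relative clause.
The relative pronoun is "who" (word 6); it is bound by the head noun immediately before it.
Its filler is the head noun "driver", at word 5.

5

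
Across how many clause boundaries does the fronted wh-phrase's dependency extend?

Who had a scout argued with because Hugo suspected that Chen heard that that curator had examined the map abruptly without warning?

0

"who" originates inside the matrix clause — no clause boundary is crossed.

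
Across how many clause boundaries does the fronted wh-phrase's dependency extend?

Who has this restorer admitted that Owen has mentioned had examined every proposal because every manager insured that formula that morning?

"who" is extracted from the subject of "examined".
Boundaries crossed, outermost first: [that], [Ø] — 2 in total.

2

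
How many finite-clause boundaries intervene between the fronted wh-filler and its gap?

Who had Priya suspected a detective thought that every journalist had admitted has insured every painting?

"who" is extracted from the subject of "insured".
Boundaries crossed, outermost first: [Ø], [that], [Ø] — 3 in total.

3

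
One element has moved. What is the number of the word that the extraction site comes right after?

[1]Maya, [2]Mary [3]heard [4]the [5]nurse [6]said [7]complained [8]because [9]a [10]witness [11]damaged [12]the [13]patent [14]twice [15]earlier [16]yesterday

6

The displaced element is "Maya" (word 1).
It is linked across 2 clause boundaries (Ø → Ø).
It functions as the subject of "complained", so the gap sits immediately after word 6 ("said").
Base order: Mary heard the nurse said that Maya complained because a witness damaged the patent twice earlier yesterday.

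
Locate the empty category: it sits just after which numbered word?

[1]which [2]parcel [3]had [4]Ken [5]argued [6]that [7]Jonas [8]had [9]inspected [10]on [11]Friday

The displaced element is "which parcel" (word 2).
It is linked across 1 clause boundary (that).
It functions as the direct object of "inspected", so the gap sits immediately after word 9 ("inspected").
Base order: Ken had argued that Jonas had inspected which parcel on Friday.

9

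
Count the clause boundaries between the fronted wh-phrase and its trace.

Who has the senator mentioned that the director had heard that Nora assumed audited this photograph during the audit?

3

"who" is extracted from the subject of "audited".
Boundaries crossed, outermost first: [that], [that], [Ø] — 3 in total.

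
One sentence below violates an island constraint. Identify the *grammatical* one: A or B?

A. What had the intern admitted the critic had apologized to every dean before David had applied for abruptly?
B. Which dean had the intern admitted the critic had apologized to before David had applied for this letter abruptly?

In A, the wh-phrase is extracted from inside an adjunct island (introduced by "before"), which blocks movement.
In B, the extraction path crosses only that-complement boundaries, which are transparent.
So B is grammatical.

B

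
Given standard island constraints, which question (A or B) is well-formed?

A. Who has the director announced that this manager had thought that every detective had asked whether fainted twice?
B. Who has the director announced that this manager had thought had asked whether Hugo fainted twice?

B

In A, the wh-phrase is extracted from inside a wh-island (introduced by "whether"), which blocks movement.
In B, the extraction path crosses only that-complement boundaries, which are transparent.
So B is grammatical.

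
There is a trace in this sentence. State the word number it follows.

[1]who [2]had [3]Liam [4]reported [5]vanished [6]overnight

4

The displaced element is "who" (word 1).
It is linked across 1 clause boundary (Ø).
It functions as the subject of "vanished", so the gap sits immediately after word 4 ("reported").
Base order: Liam had reported that who vanished overnight.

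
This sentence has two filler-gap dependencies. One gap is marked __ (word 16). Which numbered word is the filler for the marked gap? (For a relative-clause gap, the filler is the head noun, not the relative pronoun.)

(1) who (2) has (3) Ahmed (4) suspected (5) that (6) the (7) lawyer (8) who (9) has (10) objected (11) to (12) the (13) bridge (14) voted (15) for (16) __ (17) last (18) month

The marked gap is the object of the preposition "for" of "voted".
Its filler is the fronted wh-phrase "who", at word 1.
(The other dependency links word 7 to a gap after word 8.)

1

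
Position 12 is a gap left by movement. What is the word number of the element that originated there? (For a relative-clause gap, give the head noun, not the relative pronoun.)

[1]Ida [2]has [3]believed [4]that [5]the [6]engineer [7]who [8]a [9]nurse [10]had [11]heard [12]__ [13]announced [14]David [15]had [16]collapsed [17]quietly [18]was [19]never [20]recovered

The gap at 12 is the subject of "announced", inside a relative clause.
The relative pronoun is "who" (word 7); it is bound by the head noun immediately before it.
Its filler is the head noun "engineer", at word 6.

6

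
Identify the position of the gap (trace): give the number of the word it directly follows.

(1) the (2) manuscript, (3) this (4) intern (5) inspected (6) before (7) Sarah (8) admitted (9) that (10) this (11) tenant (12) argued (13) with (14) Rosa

The displaced element is "the manuscript" (word 2).
It functions as the direct object of "inspected", so the gap sits immediately after word 5 ("inspected").
Base order: This intern inspected the manuscript before Sarah admitted that this tenant argued with Rosa.

5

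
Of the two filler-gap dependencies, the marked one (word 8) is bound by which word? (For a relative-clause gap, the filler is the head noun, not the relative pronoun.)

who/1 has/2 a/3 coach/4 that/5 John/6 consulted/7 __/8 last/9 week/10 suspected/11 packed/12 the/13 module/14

The marked gap is inside the relative clause, the direct object of "consulted".
Its filler is the head noun "coach" (via "that"), at word 4.
(The other dependency links word 1 to a gap after word 11.)

4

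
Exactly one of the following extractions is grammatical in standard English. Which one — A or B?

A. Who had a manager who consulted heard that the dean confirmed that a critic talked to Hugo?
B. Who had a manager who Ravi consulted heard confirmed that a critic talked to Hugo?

In A, the wh-phrase is extracted from inside a complex-NP island (relative clause) (introduced by "who"), which blocks movement.
In B, the extraction path crosses only that-complement boundaries, which are transparent.
So B is grammatical.

B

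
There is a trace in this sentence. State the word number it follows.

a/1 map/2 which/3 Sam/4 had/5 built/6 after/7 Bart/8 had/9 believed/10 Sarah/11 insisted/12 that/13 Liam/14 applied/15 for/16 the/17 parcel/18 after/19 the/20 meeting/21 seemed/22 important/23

6

The displaced element is "a map" (word 2).
It functions as the direct object of "built", so the gap sits immediately after word 6 ("built").
Base order: Sam had built a map after Bart had believed Sarah insisted that Liam applied for the parcel after the meeting.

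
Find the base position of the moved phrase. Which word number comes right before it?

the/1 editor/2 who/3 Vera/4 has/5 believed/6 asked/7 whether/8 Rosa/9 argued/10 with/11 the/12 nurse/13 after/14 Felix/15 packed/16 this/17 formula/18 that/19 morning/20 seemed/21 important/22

The displaced element is "the editor" (word 2).
It is linked across 1 clause boundary (Ø).
It functions as the subject of "asked", so the gap sits immediately after word 6 ("believed").
Base order: Vera has believed that the editor asked whether Rosa argued with the nurse after Felix packed this formula that morning.

6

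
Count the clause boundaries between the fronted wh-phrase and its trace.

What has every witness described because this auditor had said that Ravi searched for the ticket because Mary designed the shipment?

"what" originates inside the matrix clause — no clause boundary is crossed.

0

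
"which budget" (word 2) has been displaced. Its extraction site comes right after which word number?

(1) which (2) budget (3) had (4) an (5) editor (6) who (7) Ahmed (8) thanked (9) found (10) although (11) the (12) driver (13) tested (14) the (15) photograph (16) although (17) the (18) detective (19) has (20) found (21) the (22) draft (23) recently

The displaced element is "which budget" (word 2).
It functions as the direct object of "found", so the gap sits immediately after word 9 ("found").
Base order: An editor who Ahmed thanked had found which budget although the driver tested the photograph although the detective has found the draft recently.

9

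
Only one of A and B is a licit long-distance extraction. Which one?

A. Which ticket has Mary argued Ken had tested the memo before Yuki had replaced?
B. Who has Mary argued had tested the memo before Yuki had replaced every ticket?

In A, the wh-phrase is extracted from inside an adjunct island (introduced by "before"), which blocks movement.
In B, the extraction path crosses only that-complement boundaries, which are transparent.
So B is grammatical.

B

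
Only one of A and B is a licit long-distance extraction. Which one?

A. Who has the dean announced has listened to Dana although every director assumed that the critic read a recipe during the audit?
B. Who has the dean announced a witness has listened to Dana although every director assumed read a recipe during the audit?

A

In B, the wh-phrase is extracted from inside an adjunct island (introduced by "although"), which blocks movement.
In A, the extraction path crosses only that-complement boundaries, which are transparent.
So A is grammatical.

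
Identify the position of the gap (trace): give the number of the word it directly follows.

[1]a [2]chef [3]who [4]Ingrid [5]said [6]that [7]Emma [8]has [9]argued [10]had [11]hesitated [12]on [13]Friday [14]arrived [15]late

The displaced element is "a chef" (word 2).
It is linked across 2 clause boundaries (that → Ø).
It functions as the subject of "hesitated", so the gap sits immediately after word 9 ("argued").
Base order: Ingrid said that Emma has argued that a chef had hesitated on Friday.

9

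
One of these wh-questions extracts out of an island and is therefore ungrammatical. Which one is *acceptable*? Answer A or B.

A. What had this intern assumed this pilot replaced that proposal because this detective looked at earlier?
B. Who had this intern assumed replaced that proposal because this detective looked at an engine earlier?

B

In A, the wh-phrase is extracted from inside an adjunct island (introduced by "because"), which blocks movement.
In B, the extraction path crosses only that-complement boundaries, which are transparent.
So B is grammatical.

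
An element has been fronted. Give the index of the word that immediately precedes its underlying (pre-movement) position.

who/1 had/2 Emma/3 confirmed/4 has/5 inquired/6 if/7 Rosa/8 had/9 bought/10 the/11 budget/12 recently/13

The displaced element is "who" (word 1).
It is linked across 1 clause boundary (Ø).
It functions as the subject of "inquired", so the gap sits immediately after word 4 ("confirmed").
Base order: Emma had confirmed that who has inquired if Rosa had bought the budget recently.

4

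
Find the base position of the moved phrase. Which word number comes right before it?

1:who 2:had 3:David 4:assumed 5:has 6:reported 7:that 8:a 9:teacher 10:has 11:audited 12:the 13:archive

The displaced element is "who" (word 1).
It is linked across 1 clause boundary (Ø).
It functions as the subject of "reported", so the gap sits immediately after word 4 ("assumed").
Base order: David had assumed that who has reported that a teacher has audited the archive.

4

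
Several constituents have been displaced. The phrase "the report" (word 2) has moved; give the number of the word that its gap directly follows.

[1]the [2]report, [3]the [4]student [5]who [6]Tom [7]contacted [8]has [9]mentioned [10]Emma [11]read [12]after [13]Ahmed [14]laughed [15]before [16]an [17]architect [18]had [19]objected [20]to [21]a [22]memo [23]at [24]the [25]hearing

11

The displaced element is "the report" (word 2).
It is linked across 1 clause boundary (Ø).
It functions as the direct object of "read", so the gap sits immediately after word 11 ("read").
Base order: The student who Tom contacted has mentioned Emma read the report after Ahmed laughed before an architect had objected to a memo at the hearing.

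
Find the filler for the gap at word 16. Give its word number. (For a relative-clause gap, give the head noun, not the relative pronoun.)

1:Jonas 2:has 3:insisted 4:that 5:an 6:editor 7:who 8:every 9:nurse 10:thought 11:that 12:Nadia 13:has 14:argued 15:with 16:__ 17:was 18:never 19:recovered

6

The gap at 16 is the prepositional object of "argued", inside a relative clause.
The relative pronoun is "who" (word 7); it is bound by the head noun immediately before it.
Its filler is the head noun "editor", at word 6.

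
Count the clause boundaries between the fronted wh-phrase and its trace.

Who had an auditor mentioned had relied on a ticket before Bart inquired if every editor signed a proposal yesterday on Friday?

1

"who" is extracted from the subject of "relied".
Boundaries crossed, outermost first: [Ø] — 1 in total.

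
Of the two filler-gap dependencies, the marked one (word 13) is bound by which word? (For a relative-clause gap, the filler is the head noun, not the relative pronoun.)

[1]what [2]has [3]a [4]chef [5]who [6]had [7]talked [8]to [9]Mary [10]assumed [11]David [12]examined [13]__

1

The marked gap is the direct object of "examined".
Its filler is the fronted wh-phrase "what", at word 1.
(The other dependency links word 4 to a gap after word 5.)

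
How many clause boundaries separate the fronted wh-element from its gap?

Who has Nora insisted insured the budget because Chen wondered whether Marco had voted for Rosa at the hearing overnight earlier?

1

"who" is extracted from the subject of "insured".
Boundaries crossed, outermost first: [Ø] — 1 in total.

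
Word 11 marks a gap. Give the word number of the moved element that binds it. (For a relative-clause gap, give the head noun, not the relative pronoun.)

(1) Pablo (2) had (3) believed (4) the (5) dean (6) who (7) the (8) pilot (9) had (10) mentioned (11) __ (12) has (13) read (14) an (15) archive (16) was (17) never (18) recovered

The gap at 11 is the subject of "read", inside a relative clause.
The relative pronoun is "who" (word 6); it is bound by the head noun immediately before it.
Its filler is the head noun "dean", at word 5.

5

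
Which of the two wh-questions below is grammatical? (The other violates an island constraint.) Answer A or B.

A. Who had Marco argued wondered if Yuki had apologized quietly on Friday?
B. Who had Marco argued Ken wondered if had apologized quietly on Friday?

In B, the wh-phrase is extracted from inside a wh-island (introduced by "if"), which blocks movement.
In A, the extraction path crosses only that-complement boundaries, which are transparent.
So A is grammatical.

A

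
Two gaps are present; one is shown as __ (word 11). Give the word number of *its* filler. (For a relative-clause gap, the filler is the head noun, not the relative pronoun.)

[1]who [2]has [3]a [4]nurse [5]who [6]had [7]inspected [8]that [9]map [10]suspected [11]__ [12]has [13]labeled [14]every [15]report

The marked gap is the subject of "labeled".
Its filler is the fronted wh-phrase "who", at word 1.
(The other dependency links word 4 to a gap after word 5.)

1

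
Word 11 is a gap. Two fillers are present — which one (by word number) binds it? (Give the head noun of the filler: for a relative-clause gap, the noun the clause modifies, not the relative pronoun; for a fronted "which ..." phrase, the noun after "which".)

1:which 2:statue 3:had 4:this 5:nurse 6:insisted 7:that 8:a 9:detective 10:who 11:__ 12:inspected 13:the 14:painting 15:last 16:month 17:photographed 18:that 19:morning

The marked gap is inside the relative clause, the subject of "inspected".
Its filler is the head noun "detective" (via "who"), at word 9.
(The other dependency links word 2 to a gap after word 17.)

9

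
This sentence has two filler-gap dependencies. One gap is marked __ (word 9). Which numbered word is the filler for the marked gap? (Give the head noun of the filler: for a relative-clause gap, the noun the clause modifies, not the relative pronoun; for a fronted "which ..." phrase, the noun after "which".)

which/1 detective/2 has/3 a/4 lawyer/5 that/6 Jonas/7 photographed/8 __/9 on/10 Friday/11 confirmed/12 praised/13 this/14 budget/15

The marked gap is inside the relative clause, the direct object of "photographed".
Its filler is the head noun "lawyer" (via "that"), at word 5.
(The other dependency links word 2 to a gap after word 12.)

5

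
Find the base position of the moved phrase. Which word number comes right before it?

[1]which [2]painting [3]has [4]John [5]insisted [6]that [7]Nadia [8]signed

8

The displaced element is "which painting" (word 2).
It is linked across 1 clause boundary (that).
It functions as the direct object of "signed", so the gap sits immediately after word 8 ("signed").
Base order: John has insisted that Nadia signed which painting.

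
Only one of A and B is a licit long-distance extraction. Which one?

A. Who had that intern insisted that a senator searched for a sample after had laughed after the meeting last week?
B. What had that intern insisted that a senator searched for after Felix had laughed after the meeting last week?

B

In A, the wh-phrase is extracted from inside an adjunct island (introduced by "after"), which blocks movement.
In B, the extraction path crosses only that-complement boundaries, which are transparent.
So B is grammatical.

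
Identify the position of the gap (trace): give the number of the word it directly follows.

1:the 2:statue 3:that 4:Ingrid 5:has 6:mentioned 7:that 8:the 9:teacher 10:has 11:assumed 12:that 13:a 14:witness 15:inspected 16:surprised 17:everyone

15

The displaced element is "the statue" (word 2).
It is linked across 2 clause boundaries (that → that).
It functions as the direct object of "inspected", so the gap sits immediately after word 15 ("inspected").
Base order: Ingrid has mentioned that the teacher has assumed that a witness inspected the statue.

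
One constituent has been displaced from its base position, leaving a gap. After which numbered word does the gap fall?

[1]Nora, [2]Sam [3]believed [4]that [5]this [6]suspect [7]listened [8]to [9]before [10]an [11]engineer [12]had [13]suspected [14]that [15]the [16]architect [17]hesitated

8

The displaced element is "Nora" (word 1).
It is linked across 1 clause boundary (that).
It functions as the object of the preposition "to" of "listened", so the gap sits immediately after word 8 ("to").
Base order: Sam believed that this suspect listened to Nora before an engineer had suspected that the architect hesitated.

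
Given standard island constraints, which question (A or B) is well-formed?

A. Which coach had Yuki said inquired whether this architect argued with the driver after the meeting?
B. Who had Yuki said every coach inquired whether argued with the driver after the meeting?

In B, the wh-phrase is extracted from inside a wh-island (introduced by "whether"), which blocks movement.
In A, the extraction path crosses only that-complement boundaries, which are transparent.
So A is grammatical.

A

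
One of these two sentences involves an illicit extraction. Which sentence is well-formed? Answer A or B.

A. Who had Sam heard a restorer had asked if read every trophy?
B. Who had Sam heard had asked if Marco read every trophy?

B

In A, the wh-phrase is extracted from inside a wh-island (introduced by "if"), which blocks movement.
In B, the extraction path crosses only that-complement boundaries, which are transparent.
So B is grammatical.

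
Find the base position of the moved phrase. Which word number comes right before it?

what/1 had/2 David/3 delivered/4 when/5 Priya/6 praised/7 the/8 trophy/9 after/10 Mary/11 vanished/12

The displaced element is "what" (word 1).
It functions as the direct object of "delivered", so the gap sits immediately after word 4 ("delivered").
Base order: David had delivered what when Priya praised the trophy after Mary vanished.

4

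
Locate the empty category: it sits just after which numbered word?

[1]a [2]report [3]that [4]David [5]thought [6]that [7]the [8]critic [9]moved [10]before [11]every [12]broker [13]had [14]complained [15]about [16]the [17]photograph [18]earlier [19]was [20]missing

The displaced element is "a report" (word 2).
It is linked across 1 clause boundary (that).
It functions as the direct object of "moved", so the gap sits immediately after word 9 ("moved").
Base order: David thought that the critic moved a report before every broker had complained about the photograph earlier.

9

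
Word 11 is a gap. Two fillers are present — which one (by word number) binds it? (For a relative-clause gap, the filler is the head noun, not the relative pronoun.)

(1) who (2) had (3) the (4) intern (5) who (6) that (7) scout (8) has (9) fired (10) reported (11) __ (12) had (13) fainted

1

The marked gap is the subject of "fainted".
Its filler is the fronted wh-phrase "who", at word 1.
(The other dependency links word 4 to a gap after word 9.)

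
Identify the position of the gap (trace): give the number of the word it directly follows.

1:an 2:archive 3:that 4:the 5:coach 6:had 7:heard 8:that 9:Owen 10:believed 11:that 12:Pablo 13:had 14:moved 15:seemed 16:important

The displaced element is "an archive" (word 2).
It is linked across 2 clause boundaries (that → that).
It functions as the direct object of "moved", so the gap sits immediately after word 14 ("moved").
Base order: The coach had heard that Owen believed that Pablo had moved an archive.

14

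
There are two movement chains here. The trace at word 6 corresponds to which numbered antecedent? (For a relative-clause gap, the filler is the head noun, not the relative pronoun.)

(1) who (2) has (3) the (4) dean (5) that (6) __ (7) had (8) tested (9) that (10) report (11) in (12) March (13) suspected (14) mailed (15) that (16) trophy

4

The marked gap is inside the relative clause, the subject of "tested".
Its filler is the head noun "dean" (via "that"), at word 4.
(The other dependency links word 1 to a gap after word 13.)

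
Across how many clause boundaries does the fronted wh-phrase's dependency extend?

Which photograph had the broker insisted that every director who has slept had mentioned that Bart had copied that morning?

"which photograph" is extracted from the object of "copied".
Boundaries crossed, outermost first: [that], [that] — 2 in total.

2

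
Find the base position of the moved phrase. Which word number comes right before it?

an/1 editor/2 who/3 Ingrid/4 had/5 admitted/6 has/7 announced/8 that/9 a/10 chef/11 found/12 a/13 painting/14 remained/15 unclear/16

The displaced element is "an editor" (word 2).
It is linked across 1 clause boundary (Ø).
It functions as the subject of "announced", so the gap sits immediately after word 6 ("admitted").
Base order: Ingrid had admitted that an editor has announced that a chef found a painting.

6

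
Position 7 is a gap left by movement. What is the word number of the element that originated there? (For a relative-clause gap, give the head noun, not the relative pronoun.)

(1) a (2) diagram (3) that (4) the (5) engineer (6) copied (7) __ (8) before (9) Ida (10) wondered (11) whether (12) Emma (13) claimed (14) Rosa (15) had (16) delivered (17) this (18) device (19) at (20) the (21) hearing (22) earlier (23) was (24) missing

2

The gap at 7 is the object of "copied", inside a relative clause.
The relative pronoun is "that" (word 3); it is bound by the head noun immediately before it.
Its filler is the head noun "diagram", at word 2.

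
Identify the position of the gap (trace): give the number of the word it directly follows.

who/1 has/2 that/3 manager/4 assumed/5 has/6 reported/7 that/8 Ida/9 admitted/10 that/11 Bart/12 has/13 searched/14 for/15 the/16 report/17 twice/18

The displaced element is "who" (word 1).
It is linked across 1 clause boundary (Ø).
It functions as the subject of "reported", so the gap sits immediately after word 5 ("assumed").
Base order: That manager has assumed that who has reported that Ida admitted that Bart has searched for the report twice.

5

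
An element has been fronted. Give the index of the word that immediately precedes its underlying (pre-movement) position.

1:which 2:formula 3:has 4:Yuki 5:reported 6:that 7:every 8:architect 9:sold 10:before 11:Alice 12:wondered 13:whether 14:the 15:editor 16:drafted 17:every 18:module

The displaced element is "which formula" (word 2).
It is linked across 1 clause boundary (that).
It functions as the direct object of "sold", so the gap sits immediately after word 9 ("sold").
Base order: Yuki has reported that every architect sold which formula before Alice wondered whether the editor drafted every module.

9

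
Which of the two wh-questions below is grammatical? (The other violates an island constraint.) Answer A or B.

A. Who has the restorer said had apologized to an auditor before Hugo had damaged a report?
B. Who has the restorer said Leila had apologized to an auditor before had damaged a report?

In B, the wh-phrase is extracted from inside an adjunct island (introduced by "before"), which blocks movement.
In A, the extraction path crosses only that-complement boundaries, which are transparent.
So A is grammatical.

A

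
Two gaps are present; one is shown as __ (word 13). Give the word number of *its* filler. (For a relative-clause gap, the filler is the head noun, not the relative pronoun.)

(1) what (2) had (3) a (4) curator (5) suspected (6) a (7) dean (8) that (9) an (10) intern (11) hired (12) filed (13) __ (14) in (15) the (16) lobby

The marked gap is the direct object of "filed".
Its filler is the fronted wh-phrase "what", at word 1.
(The other dependency links word 7 to a gap after word 11.)

1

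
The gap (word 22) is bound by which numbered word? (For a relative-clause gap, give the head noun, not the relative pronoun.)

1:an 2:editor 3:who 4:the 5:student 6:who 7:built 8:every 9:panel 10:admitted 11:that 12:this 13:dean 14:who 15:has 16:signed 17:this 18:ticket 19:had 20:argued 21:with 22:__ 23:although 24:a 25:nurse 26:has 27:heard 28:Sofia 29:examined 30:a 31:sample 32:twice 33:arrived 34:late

2

The gap at 22 is the prepositional object of "argued", inside a relative clause.
The relative pronoun is "who" (word 3); it is bound by the head noun immediately before it.
Its filler is the head noun "editor", at word 2.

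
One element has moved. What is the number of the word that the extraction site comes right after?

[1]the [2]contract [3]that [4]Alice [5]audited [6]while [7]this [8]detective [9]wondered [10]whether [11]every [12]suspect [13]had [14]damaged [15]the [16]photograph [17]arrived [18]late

The displaced element is "the contract" (word 2).
It functions as the direct object of "audited", so the gap sits immediately after word 5 ("audited").
Base order: Alice audited the contract while this detective wondered whether every suspect had damaged the photograph.

5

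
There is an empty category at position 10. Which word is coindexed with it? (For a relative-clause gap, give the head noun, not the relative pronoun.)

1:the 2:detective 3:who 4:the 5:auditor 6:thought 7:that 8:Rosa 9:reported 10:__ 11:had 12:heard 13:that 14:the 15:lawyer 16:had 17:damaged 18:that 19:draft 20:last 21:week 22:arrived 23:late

The gap at 10 is the subject of "heard", inside a relative clause.
The relative pronoun is "who" (word 3); it is bound by the head noun immediately before it.
Its filler is the head noun "detective", at word 2.

2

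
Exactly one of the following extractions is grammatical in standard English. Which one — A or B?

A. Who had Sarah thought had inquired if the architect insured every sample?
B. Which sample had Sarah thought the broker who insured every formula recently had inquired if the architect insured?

In B, the wh-phrase is extracted from inside a wh-island (introduced by "if"), which blocks movement.
In A, the extraction path crosses only that-complement boundaries, which are transparent.
So A is grammatical.

A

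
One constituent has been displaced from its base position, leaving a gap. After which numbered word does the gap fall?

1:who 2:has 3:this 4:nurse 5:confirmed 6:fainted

5

The displaced element is "who" (word 1).
It is linked across 1 clause boundary (Ø).
It functions as the subject of "fainted", so the gap sits immediately after word 5 ("confirmed").
Base order: This nurse has confirmed that who fainted.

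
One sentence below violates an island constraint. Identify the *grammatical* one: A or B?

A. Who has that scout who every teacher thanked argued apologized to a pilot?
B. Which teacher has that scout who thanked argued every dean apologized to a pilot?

A

In B, the wh-phrase is extracted from inside a complex-NP island (relative clause) (introduced by "who"), which blocks movement.
In A, the extraction path crosses only that-complement boundaries, which are transparent.
So A is grammatical.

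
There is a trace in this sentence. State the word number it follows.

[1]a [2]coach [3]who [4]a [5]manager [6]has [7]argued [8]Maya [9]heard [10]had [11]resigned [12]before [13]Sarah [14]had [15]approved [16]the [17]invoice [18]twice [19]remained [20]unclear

The displaced element is "a coach" (word 2).
It is linked across 2 clause boundaries (Ø → Ø).
It functions as the subject of "resigned", so the gap sits immediately after word 9 ("heard").
Base order: A manager has argued Maya heard that a coach had resigned before Sarah had approved the invoice twice.

9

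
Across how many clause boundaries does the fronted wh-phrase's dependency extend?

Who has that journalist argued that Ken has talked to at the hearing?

"who" is extracted from the PP object of "talked".
Boundaries crossed, outermost first: [that] — 1 in total.

1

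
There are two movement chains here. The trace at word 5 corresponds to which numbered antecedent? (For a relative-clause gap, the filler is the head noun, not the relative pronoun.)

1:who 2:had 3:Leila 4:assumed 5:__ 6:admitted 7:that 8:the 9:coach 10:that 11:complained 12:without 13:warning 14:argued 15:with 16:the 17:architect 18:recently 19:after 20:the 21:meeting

The marked gap is the subject of "admitted".
Its filler is the fronted wh-phrase "who", at word 1.
(The other dependency links word 9 to a gap after word 10.)

1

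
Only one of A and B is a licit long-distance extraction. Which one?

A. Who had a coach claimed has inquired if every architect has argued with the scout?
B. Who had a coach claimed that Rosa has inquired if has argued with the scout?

A

In B, the wh-phrase is extracted from inside a wh-island (introduced by "if"), which blocks movement.
In A, the extraction path crosses only that-complement boundaries, which are transparent.
So A is grammatical.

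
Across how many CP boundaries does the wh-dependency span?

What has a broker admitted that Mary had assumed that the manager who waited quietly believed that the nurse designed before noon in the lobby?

"what" is extracted from the object of "designed".
Boundaries crossed, outermost first: [that], [that], [that] — 3 in total.

3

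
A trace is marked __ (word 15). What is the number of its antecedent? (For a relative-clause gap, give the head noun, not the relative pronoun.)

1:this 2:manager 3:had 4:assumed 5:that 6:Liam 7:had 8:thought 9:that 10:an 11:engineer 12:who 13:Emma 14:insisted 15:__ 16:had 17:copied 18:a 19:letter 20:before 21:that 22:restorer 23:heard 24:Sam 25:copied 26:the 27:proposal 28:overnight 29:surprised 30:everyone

The gap at 15 is the subject of "copied", inside a relative clause.
The relative pronoun is "who" (word 12); it is bound by the head noun immediately before it.
Its filler is the head noun "engineer", at word 11.

11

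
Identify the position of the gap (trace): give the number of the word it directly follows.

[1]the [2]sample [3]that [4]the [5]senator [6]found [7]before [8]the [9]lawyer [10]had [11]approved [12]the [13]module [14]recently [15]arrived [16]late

The displaced element is "the sample" (word 2).
It functions as the direct object of "found", so the gap sits immediately after word 6 ("found").
Base order: The senator found the sample before the lawyer had approved the module recently.

6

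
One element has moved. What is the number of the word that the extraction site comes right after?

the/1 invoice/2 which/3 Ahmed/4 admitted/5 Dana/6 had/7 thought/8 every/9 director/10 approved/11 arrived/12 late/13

11

The displaced element is "the invoice" (word 2).
It is linked across 2 clause boundaries (Ø → Ø).
It functions as the direct object of "approved", so the gap sits immediately after word 11 ("approved").
Base order: Ahmed admitted Dana had thought every director approved the invoice.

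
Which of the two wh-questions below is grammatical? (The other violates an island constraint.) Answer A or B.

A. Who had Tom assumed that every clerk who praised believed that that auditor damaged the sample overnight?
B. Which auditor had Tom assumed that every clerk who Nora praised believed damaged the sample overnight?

B

In A, the wh-phrase is extracted from inside a complex-NP island (relative clause) (introduced by "who"), which blocks movement.
In B, the extraction path crosses only that-complement boundaries, which are transparent.
So B is grammatical.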